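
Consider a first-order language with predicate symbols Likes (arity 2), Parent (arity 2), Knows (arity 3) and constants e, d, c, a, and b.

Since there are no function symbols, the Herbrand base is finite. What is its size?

With no function symbols, the Herbrand universe is just the 5 constants.
Ground atoms per predicate: Likes: 5^2 = 25, Parent: 5^2 = 25, Knows: 5^3 = 125.
Herbrand base size = 25 + 25 + 125 = 175.

175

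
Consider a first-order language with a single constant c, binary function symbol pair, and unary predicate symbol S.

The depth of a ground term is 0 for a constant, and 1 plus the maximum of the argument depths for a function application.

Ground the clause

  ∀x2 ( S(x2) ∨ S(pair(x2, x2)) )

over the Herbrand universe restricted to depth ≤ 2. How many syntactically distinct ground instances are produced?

Ground terms of depth ≤ 2:
  Let N_k = |{terms of depth ≤ k}|. Then N_0 = 1 and N_k = 1 + N_{k-1}^2 for k ≥ 1 (one summand per function symbol, arity giving the exponent).
  N_0 = 1
  N_1 = 1 + 1^2 = 2
  N_2 = 1 + 2^2 = 5
  Explicitly: c, pair(c, c), pair(c, pair(c, c)), pair(pair(c, c), c), pair(pair(c, c), pair(c, c)).
So there are 5 ground terms available for substitution.
The body mentions the single quantified variable x2; since ground terms form a free algebra, no two substitutions collapse to the same formula.
Number of ground instances = 5.

5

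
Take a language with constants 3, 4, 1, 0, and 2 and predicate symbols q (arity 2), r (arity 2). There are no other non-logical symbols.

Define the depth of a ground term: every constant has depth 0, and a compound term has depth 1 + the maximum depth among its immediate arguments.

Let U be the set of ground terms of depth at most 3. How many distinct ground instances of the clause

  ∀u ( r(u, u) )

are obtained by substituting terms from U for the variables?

5

Ground terms of depth ≤ 3:
  With no function symbols every ground term is a constant, so there are exactly 5 ground terms at every depth bound.
  N_0 = 5
  N_1 = 5
  N_2 = 5
  N_3 = 5
So there are 5 ground terms available for substitution.
The variable u ranges independently over the available ground terms, and distinct assignments produce distinct instances.
Number of ground instances = 5.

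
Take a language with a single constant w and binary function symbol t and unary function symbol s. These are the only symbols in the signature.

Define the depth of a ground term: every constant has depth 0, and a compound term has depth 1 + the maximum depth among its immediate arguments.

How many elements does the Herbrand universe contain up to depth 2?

Write N_k for the number of ground terms of depth ≤ k. A term of depth ≤ k is either a constant or a function symbol applied to arguments of depth ≤ k−1, so N_k = 1 + N_{k-1}^2 + N_{k-1}.
N_0 = 1
N_1 = 1 + 1^2 + 1 = 3
N_2 = 1 + 3^2 + 3 = 13

13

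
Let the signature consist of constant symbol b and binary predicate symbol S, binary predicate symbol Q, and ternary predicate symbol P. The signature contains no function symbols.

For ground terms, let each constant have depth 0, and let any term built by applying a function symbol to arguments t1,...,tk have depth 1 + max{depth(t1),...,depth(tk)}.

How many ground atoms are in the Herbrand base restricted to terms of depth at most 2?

First count ground terms of depth ≤ 2.
With no function symbols every ground term is a constant, so there is exactly 1 ground term at every depth bound.
N_0 = 1
N_1 = 1
N_2 = 1
Explicitly: b.
So |H| = 1.
For each predicate symbol, the number of ground atoms is |H| raised to its arity; summing:
  S: 1^2 = 1;  Q: 1^2 = 1;  P: 1^3 = 1
Total ground atoms: 1 + 1 + 1 = 3.

3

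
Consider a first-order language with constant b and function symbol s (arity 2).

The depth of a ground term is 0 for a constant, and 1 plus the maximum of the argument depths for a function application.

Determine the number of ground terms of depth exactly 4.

651

If N_k denotes the number of depth-≤k ground terms, the 1 constant gives N_0 = 1, and each function symbol of arity r contributes N_{k-1}^r new terms at level k: N_k = 1 + N_{k-1}^2.
N_0 = 1
N_1 = 1 + 1^2 = 2
N_2 = 1 + 2^2 = 5
N_3 = 1 + 5^2 = 26
N_4 = 1 + 26^2 = 677
Terms of depth exactly 4: N_4 − N_3 = 677 − 26 = 651.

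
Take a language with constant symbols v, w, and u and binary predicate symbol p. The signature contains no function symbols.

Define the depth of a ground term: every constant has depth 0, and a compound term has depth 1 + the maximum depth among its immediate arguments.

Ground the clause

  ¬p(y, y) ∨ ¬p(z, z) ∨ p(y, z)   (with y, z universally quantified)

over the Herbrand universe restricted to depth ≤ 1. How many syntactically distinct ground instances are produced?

9

Ground terms of depth ≤ 1:
  With no function symbols every ground term is a constant, so there are exactly 3 ground terms at every depth bound.
  N_0 = 3
  N_1 = 3
  Explicitly: v, w, u.
So there are 3 ground terms available for substitution.
There are 2 variables to instantiate (y, z), each occurring in at least one literal, so different choices give different ground instances.
Number of ground instances = 3^2 = 9.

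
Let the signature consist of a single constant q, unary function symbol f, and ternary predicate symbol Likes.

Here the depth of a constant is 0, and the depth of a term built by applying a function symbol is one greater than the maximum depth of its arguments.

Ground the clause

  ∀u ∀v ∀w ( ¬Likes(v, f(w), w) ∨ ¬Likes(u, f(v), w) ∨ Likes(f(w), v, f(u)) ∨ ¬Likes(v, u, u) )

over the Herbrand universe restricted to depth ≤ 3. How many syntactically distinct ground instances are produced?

Ground terms of depth ≤ 3:
  Let N_k = |{terms of depth ≤ k}|. Then N_0 = 1 and N_k = 1 + N_{k-1} for k ≥ 1 (one summand per function symbol, arity giving the exponent).
  N_0 = 1
  N_1 = 1 + 1 = 2
  N_2 = 1 + 2 = 3
  N_3 = 1 + 3 = 4
So there are 4 ground terms available for substitution.
There are 3 variables to instantiate (u, v, w), each occurring in at least one literal, so different choices give different ground instances.
Number of ground instances = 4^3 = 64.

64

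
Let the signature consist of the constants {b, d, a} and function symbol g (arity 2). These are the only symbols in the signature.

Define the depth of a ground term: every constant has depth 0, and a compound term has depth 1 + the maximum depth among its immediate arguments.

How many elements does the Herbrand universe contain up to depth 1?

Count level by level. With function symbols g/2, the terms of depth ≤ k are the 3 constants together with each function applied to depth-≤(k−1) tuples, so N_k = 3 + N_{k-1}^2.
N_0 = 3
N_1 = 3 + 3^2 = 12
Explicitly: b, d, a, g(b, b), g(b, d), g(b, a), g(d, b), g(d, d), g(d, a), g(a, b), g(a, d), g(a, a).

12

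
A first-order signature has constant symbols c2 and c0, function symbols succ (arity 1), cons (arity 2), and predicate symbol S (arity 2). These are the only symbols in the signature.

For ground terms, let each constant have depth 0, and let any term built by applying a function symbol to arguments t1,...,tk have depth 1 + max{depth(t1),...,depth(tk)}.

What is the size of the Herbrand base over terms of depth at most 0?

4

First count ground terms of depth ≤ 0.
Let N_k count ground terms of depth at most k. Each non-constant term of depth ≤ k is some function symbol applied to depth-≤(k−1) arguments, giving N_k = 2 + N_{k-1} + N_{k-1}^2.
N_0 = 2
So |H| = 2.
Ground atoms are formed by filling each argument slot of a predicate with a term from H, so an r-ary predicate gives |H|^r atoms:
  S: 2^2 = 4
Total ground atoms: 4.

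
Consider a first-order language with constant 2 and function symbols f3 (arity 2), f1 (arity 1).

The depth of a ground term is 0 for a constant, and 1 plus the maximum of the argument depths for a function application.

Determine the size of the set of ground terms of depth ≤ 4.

33673

If N_k denotes the number of depth-≤k ground terms, the 1 constant gives N_0 = 1, and each function symbol of arity r contributes N_{k-1}^r new terms at level k: N_k = 1 + N_{k-1}^2 + N_{k-1}.
N_0 = 1
N_1 = 1 + 1^2 + 1 = 3
N_2 = 1 + 3^2 + 3 = 13
N_3 = 1 + 13^2 + 13 = 183
N_4 = 1 + 183^2 + 183 = 33673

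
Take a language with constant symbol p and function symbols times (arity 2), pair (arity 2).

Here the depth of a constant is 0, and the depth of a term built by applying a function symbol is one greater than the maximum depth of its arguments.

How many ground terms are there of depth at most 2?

Write N_k for the number of ground terms of depth ≤ k. A term of depth ≤ k is either a constant or a function symbol applied to arguments of depth ≤ k−1, so N_k = 1 + N_{k-1}^2 + N_{k-1}^2.
N_0 = 1
N_1 = 1 + 1^2 + 1^2 = 3
N_2 = 1 + 3^2 + 3^2 = 19

19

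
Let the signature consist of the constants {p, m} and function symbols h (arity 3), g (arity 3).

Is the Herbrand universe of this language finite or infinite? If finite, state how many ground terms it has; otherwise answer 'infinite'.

infinite

The signature has at least one function symbol (h, arity 3) and at least one constant (p).
Iterating h gives infinitely many distinct ground terms: p, h(p, p, p), h(h(p, p, p), h(p, p, p), h(p, p, p)), ...
So the Herbrand universe is infinite.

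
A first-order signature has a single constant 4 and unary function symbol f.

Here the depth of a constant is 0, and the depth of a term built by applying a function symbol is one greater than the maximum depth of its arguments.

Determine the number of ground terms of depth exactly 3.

Let N_k = |{terms of depth ≤ k}|. Then N_0 = 1 and N_k = 1 + N_{k-1} for k ≥ 1 (one summand per function symbol, arity giving the exponent).
N_0 = 1
N_1 = 1 + 1 = 2
N_2 = 1 + 2 = 3
N_3 = 1 + 3 = 4
Terms of depth exactly 3: N_3 − N_2 = 4 − 3 = 1.

1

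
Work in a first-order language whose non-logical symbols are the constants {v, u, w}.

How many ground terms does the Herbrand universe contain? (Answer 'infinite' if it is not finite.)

There are no function symbols, so every ground term is one of the 3 constants.
The Herbrand universe is {v, u, w}, which is finite with 3 elements.

3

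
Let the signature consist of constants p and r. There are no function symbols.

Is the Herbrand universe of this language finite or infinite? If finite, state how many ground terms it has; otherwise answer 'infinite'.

2

There are no function symbols, so every ground term is one of the 2 constants.
The Herbrand universe is {p, r}, which is finite with 2 elements.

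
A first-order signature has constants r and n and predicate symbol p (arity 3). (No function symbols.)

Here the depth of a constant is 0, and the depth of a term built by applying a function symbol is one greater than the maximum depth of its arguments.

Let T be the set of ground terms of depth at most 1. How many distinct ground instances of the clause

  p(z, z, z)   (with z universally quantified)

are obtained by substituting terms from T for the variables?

Ground terms of depth ≤ 1:
  With no function symbols every ground term is a constant, so there are exactly 2 ground terms at every depth bound.
  N_0 = 2
  N_1 = 2
So there are 2 ground terms available for substitution.
The variable z ranges independently over the available ground terms, and distinct assignments produce distinct instances.
Number of ground instances = 2.

2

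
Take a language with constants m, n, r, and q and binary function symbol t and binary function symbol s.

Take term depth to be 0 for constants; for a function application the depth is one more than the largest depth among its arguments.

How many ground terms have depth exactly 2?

2560

Let N_k = |{terms of depth ≤ k}|. Then N_0 = 4 and N_k = 4 + N_{k-1}^2 + N_{k-1}^2 for k ≥ 1 (one summand per function symbol, arity giving the exponent).
N_0 = 4
N_1 = 4 + 4^2 + 4^2 = 36
N_2 = 4 + 36^2 + 36^2 = 2596
Terms of depth exactly 2: N_2 − N_1 = 2596 − 36 = 2560.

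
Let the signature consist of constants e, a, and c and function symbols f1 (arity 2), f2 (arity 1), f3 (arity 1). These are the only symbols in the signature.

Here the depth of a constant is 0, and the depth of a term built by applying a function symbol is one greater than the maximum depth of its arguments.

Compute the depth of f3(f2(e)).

2

depth(f2(e)) = 1 + depth(e) = 1 + 0 = 1
depth(f3(f2(e))) = 1 + depth(f2(e)) = 1 + 1 = 2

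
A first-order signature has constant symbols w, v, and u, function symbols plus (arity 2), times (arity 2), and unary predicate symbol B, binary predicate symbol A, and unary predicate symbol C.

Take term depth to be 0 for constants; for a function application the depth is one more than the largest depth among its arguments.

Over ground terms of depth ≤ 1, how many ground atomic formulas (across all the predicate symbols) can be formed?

First count ground terms of depth ≤ 1.
Write N_k for the number of ground terms of depth ≤ k. A term of depth ≤ k is either a constant or a function symbol applied to arguments of depth ≤ k−1, so N_k = 3 + N_{k-1}^2 + N_{k-1}^2.
N_0 = 3
N_1 = 3 + 3^2 + 3^2 = 21
So |H| = 21.
A ground atom is a predicate applied to a tuple of terms from H, so the count is the sum over predicates of |H|^arity:
  B: 21;  A: 21^2 = 441;  C: 21
Total ground atoms: 21 + 441 + 21 = 483.

483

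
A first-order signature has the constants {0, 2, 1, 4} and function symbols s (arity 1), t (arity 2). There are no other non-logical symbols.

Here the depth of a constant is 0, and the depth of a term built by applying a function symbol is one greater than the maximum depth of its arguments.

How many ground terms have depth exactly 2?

If N_k denotes the number of depth-≤k ground terms, the 4 constants give N_0 = 4, and each function symbol of arity r contributes N_{k-1}^r new terms at level k: N_k = 4 + N_{k-1} + N_{k-1}^2.
N_0 = 4
N_1 = 4 + 4 + 4^2 = 24
N_2 = 4 + 24 + 24^2 = 604
Terms of depth exactly 2: N_2 − N_1 = 604 − 24 = 580.

580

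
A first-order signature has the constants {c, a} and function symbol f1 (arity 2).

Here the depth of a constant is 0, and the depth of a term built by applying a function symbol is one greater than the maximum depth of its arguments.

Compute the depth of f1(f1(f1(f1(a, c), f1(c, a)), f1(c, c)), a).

depth(f1(a, c)) = 1 + max(0, 0) = 1
depth(f1(c, a)) = 1 + max(0, 0) = 1
depth(f1(f1(a, c), f1(c, a))) = 1 + max(1, 1) = 2
depth(f1(c, c)) = 1 + max(0, 0) = 1
depth(f1(f1(f1(a, c), f1(c, a)), f1(c, c))) = 1 + max(2, 1) = 3
depth(f1(f1(f1(f1(a, c), f1(c, a)), f1(c, c)), a)) = 1 + max(3, 0) = 4

4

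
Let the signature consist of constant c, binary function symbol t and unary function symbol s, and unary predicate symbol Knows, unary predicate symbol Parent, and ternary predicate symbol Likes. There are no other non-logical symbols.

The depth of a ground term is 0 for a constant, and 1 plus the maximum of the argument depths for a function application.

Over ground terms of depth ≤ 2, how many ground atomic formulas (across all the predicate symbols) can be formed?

First count ground terms of depth ≤ 2.
If N_k denotes the number of depth-≤k ground terms, the 1 constant gives N_0 = 1, and each function symbol of arity r contributes N_{k-1}^r new terms at level k: N_k = 1 + N_{k-1}^2 + N_{k-1}.
N_0 = 1
N_1 = 1 + 1^2 + 1 = 3
N_2 = 1 + 3^2 + 3 = 13
So |H| = 13.
Each predicate of arity r yields |H|^r ground atoms (one per choice of an r-tuple from H):
  Knows: 13;  Parent: 13;  Likes: 13^3 = 2197
Total ground atoms: 13 + 13 + 2197 = 2223.

2223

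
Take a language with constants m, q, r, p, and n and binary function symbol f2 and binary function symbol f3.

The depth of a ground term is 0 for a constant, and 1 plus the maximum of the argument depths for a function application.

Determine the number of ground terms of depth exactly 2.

If N_k denotes the number of depth-≤k ground terms, the 5 constants give N_0 = 5, and each function symbol of arity r contributes N_{k-1}^r new terms at level k: N_k = 5 + N_{k-1}^2 + N_{k-1}^2.
N_0 = 5
N_1 = 5 + 5^2 + 5^2 = 55
N_2 = 5 + 55^2 + 55^2 = 6055
Terms of depth exactly 2: N_2 − N_1 = 6055 − 55 = 6000.

6000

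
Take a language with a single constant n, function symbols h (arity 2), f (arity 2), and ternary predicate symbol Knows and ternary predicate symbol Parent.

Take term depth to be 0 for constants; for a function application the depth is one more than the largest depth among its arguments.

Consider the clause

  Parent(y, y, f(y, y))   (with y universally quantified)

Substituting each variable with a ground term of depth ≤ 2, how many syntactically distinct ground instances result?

Ground terms of depth ≤ 2:
  If N_k denotes the number of depth-≤k ground terms, the 1 constant gives N_0 = 1, and each function symbol of arity r contributes N_{k-1}^r new terms at level k: N_k = 1 + N_{k-1}^2 + N_{k-1}^2.
  N_0 = 1
  N_1 = 1 + 1^2 + 1^2 = 3
  N_2 = 1 + 3^2 + 3^2 = 19
So there are 19 ground terms available for substitution.
There is 1 variable to instantiate (y),  occurring in at least one literal, so different choices give different ground instances.
Number of ground instances = 19.

19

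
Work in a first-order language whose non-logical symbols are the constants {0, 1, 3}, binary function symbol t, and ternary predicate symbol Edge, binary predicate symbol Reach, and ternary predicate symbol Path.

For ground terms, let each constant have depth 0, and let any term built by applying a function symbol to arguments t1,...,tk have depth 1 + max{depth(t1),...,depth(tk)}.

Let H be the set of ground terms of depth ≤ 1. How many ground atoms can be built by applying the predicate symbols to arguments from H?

3600

First count ground terms of depth ≤ 1.
Write N_k for the number of ground terms of depth ≤ k. A term of depth ≤ k is either a constant or a function symbol applied to arguments of depth ≤ k−1, so N_k = 3 + N_{k-1}^2.
N_0 = 3
N_1 = 3 + 3^2 = 12
Explicitly: 0, 1, 3, t(0, 0), t(0, 1), t(0, 3), t(1, 0), t(1, 1), t(1, 3), t(3, 0), t(3, 1), t(3, 3).
So |H| = 12.
For each predicate symbol, the number of ground atoms is |H| raised to its arity; summing:
  Edge: 12^3 = 1728;  Reach: 12^2 = 144;  Path: 12^3 = 1728
Total ground atoms: 1728 + 144 + 1728 = 3600.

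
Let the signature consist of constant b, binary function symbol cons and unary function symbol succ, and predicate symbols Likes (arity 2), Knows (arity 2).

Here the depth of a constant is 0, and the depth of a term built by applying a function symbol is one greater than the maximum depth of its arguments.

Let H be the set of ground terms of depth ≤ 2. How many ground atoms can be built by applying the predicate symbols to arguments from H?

First count ground terms of depth ≤ 2.
Count level by level. With function symbols cons/2, succ/1, the terms of depth ≤ k are the 1 constant together with each function applied to depth-≤(k−1) tuples, so N_k = 1 + N_{k-1}^2 + N_{k-1}.
N_0 = 1
N_1 = 1 + 1^2 + 1 = 3
N_2 = 1 + 3^2 + 3 = 13
So |H| = 13.
Ground atoms are formed by filling each argument slot of a predicate with a term from H, so an r-ary predicate gives |H|^r atoms:
  Likes: 13^2 = 169;  Knows: 13^2 = 169
Total ground atoms: 169 + 169 = 338.

338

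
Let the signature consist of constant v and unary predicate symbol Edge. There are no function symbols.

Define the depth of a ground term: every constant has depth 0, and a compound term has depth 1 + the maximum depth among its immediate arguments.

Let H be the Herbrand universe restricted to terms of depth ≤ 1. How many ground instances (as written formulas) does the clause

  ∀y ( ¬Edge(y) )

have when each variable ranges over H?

1

Ground terms of depth ≤ 1:
  With no function symbols every ground term is a constant, so there is exactly 1 ground term at every depth bound.
  N_0 = 1
  N_1 = 1
  Explicitly: v.
So there is exactly 1 ground term available for substitution.
The body mentions the single quantified variable y; since ground terms form a free algebra, no two substitutions collapse to the same formula.
Number of ground instances = 1.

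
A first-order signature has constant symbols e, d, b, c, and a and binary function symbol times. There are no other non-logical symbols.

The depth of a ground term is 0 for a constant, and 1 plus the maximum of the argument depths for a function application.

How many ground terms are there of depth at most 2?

905

Let N_k count ground terms of depth at most k. Each non-constant term of depth ≤ k is some function symbol applied to depth-≤(k−1) arguments, giving N_k = 5 + N_{k-1}^2.
N_0 = 5
N_1 = 5 + 5^2 = 30
N_2 = 5 + 30^2 = 905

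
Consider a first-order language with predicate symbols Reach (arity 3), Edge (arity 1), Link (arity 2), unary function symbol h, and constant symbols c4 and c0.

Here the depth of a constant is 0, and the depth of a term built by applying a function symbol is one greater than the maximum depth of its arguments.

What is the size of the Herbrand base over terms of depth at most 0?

First count ground terms of depth ≤ 0.
Count level by level. With function symbols h/1, the terms of depth ≤ k are the 2 constants together with each function applied to depth-≤(k−1) tuples, so N_k = 2 + N_{k-1}.
N_0 = 2
Explicitly: c4, c0.
So |H| = 2.
For each predicate symbol, the number of ground atoms is |H| raised to its arity; summing:
  Reach: 2^3 = 8;  Edge: 2;  Link: 2^2 = 4
Total ground atoms: 8 + 2 + 4 = 14.

14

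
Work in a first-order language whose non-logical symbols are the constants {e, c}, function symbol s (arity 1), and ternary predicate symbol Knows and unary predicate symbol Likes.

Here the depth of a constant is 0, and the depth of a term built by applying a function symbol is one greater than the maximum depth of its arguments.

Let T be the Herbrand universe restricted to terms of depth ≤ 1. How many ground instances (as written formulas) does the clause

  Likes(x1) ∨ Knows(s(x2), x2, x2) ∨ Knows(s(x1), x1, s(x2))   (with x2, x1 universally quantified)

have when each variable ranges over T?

16

Ground terms of depth ≤ 1:
  Let N_k count ground terms of depth at most k. Each non-constant term of depth ≤ k is some function symbol applied to depth-≤(k−1) arguments, giving N_k = 2 + N_{k-1}.
  N_0 = 2
  N_1 = 2 + 2 = 4
  Explicitly: e, c, s(e), s(c).
So there are 4 ground terms available for substitution.
Each of x2, x1 ranges independently over the available ground terms, and distinct assignments produce distinct instances.
Number of ground instances = 4^2 = 16.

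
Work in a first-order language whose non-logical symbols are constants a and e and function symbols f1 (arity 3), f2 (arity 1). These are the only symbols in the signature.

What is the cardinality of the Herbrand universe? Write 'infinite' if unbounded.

The signature has at least one function symbol (f1, arity 3) and at least one constant (a).
Iterating f1 gives infinitely many distinct ground terms: a, f1(a, a, a), f1(f1(a, a, a), f1(a, a, a), f1(a, a, a)), ...
So the Herbrand universe is infinite.

infinite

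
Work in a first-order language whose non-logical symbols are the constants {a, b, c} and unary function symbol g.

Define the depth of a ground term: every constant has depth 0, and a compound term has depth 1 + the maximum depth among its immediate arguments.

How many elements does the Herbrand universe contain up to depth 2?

Write N_k for the number of ground terms of depth ≤ k. A term of depth ≤ k is either a constant or a function symbol applied to arguments of depth ≤ k−1, so N_k = 3 + N_{k-1}.
N_0 = 3
N_1 = 3 + 3 = 6
N_2 = 3 + 6 = 9
Explicitly: a, b, c, g(a), g(b), g(c), g(g(a)), g(g(b)), g(g(c)).

9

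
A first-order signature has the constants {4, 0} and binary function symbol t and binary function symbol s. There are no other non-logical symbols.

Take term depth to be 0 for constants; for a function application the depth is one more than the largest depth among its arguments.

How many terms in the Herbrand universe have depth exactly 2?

192

Let N_k count ground terms of depth at most k. Each non-constant term of depth ≤ k is some function symbol applied to depth-≤(k−1) arguments, giving N_k = 2 + N_{k-1}^2 + N_{k-1}^2.
N_0 = 2
N_1 = 2 + 2^2 + 2^2 = 10
N_2 = 2 + 10^2 + 10^2 = 202
Terms of depth exactly 2: N_2 − N_1 = 202 − 10 = 192.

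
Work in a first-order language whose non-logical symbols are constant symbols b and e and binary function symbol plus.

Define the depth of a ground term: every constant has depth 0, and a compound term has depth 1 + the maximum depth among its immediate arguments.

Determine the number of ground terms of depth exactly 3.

1408

Let N_k = |{terms of depth ≤ k}|. Then N_0 = 2 and N_k = 2 + N_{k-1}^2 for k ≥ 1 (one summand per function symbol, arity giving the exponent).
N_0 = 2
N_1 = 2 + 2^2 = 6
N_2 = 2 + 6^2 = 38
N_3 = 2 + 38^2 = 1446
Terms of depth exactly 3: N_3 − N_2 = 1446 − 38 = 1408.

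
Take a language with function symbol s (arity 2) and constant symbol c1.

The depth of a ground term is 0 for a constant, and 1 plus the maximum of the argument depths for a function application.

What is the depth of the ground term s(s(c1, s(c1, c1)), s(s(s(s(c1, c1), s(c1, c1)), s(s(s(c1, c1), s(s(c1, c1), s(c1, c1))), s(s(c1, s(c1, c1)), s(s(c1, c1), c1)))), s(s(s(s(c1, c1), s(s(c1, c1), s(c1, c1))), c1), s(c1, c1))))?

7

depth(s(c1, c1)) = 1 + max(0, 0) = 1
depth(s(c1, s(c1, c1))) = 1 + max(0, 1) = 2
depth(s(s(c1, c1), s(c1, c1))) = 1 + max(1, 1) = 2
depth(s(s(c1, c1), s(s(c1, c1), s(c1, c1)))) = 1 + max(1, 2) = 3
depth(s(s(c1, c1), c1)) = 1 + max(1, 0) = 2
depth(s(s(c1, s(c1, c1)), s(s(c1, c1), c1))) = 1 + max(2, 2) = 3
depth(s(s(s(c1, c1), s(s(c1, c1), s(c1, c1))), s(s(c1, s(c1, c1)), s(s(c1, c1), c1)))) = 1 + max(3, 3) = 4
depth(s(s(s(c1, c1), s(c1, c1)), s(s(s(c1, c1), s(s(c1, c1), s(c1, c1))), s(s(c1, s(c1, c1)), s(s(c1, c1), c1))))) = 1 + max(2, 4) = 5
depth(s(s(s(c1, c1), s(s(c1, c1), s(c1, c1))), c1)) = 1 + max(3, 0) = 4
depth(s(s(s(s(c1, c1), s(s(c1, c1), s(c1, c1))), c1), s(c1, c1))) = 1 + max(4, 1) = 5
depth(s(s(s(s(c1, c1), s(c1, c1)), s(s(s(c1, c1), s(s(c1, c1), s(c1, c1))), s(s(c1, s(c1, c1)), s(s(c1, c1), c1)))), s(s(s(s(c1, c1), s(s(c1, c1), s(c1, c1))), c1), s(c1, c1)))) = 1 + max(5, 5) = 6
depth(s(s(c1, s(c1, c1)), s(s(s(s(c1, c1), s(c1, c1)), s(s(s(c1, c1), s(s(c1, c1), s(c1, c1))), s(s(c1, s(c1, c1)), s(s(c1, c1), c1)))), s(s(s(s(c1, c1), s(s(c1, c1), s(c1, c1))), c1), s(c1, c1))))) = 1 + max(2, 6) = 7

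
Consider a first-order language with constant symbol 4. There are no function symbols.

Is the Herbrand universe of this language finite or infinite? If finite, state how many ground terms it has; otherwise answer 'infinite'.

There are no function symbols, so the only ground term is the single constant.
The Herbrand universe is {4}, finite with 1 element.

1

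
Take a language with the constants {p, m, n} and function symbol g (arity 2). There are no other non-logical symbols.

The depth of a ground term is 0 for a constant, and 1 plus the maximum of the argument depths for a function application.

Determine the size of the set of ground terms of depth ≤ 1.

Let N_k = |{terms of depth ≤ k}|. Then N_0 = 3 and N_k = 3 + N_{k-1}^2 for k ≥ 1 (one summand per function symbol, arity giving the exponent).
N_0 = 3
N_1 = 3 + 3^2 = 12

12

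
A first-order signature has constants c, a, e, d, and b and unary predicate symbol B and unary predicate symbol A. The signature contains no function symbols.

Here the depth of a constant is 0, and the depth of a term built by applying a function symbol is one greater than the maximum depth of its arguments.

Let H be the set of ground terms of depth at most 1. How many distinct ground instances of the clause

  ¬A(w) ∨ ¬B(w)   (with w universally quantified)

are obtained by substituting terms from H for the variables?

5

Ground terms of depth ≤ 1:
  With no function symbols every ground term is a constant, so there are exactly 5 ground terms at every depth bound.
  N_0 = 5
  N_1 = 5
So there are 5 ground terms available for substitution.
The body mentions the single quantified variable w; since ground terms form a free algebra, no two substitutions collapse to the same formula.
Number of ground instances = 5.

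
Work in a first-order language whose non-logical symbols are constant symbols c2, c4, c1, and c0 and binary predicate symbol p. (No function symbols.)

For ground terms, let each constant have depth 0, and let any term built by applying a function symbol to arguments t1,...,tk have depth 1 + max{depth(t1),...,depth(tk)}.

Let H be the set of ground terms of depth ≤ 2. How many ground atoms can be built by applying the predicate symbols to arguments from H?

16

First count ground terms of depth ≤ 2.
With no function symbols every ground term is a constant, so there are exactly 4 ground terms at every depth bound.
N_0 = 4
N_1 = 4
N_2 = 4
So |H| = 4.
A ground atom is a predicate applied to a tuple of terms from H, so the count is the sum over predicates of |H|^arity:
  p: 4^2 = 16
Total ground atoms: 16.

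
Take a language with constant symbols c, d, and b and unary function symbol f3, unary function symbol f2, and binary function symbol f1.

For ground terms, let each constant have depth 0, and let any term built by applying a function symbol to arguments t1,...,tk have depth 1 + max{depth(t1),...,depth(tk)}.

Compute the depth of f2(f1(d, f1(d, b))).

depth(f1(d, b)) = 1 + max(0, 0) = 1
depth(f1(d, f1(d, b))) = 1 + max(0, 1) = 2
depth(f2(f1(d, f1(d, b)))) = 1 + depth(f1(d, f1(d, b))) = 1 + 2 = 3

3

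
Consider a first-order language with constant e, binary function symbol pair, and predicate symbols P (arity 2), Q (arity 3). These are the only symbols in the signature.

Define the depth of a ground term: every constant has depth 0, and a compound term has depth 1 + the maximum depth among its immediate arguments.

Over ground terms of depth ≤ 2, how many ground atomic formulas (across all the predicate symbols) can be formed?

First count ground terms of depth ≤ 2.
Let N_k count ground terms of depth at most k. Each non-constant term of depth ≤ k is some function symbol applied to depth-≤(k−1) arguments, giving N_k = 1 + N_{k-1}^2.
N_0 = 1
N_1 = 1 + 1^2 = 2
N_2 = 1 + 2^2 = 5
Explicitly: e, pair(e, e), pair(e, pair(e, e)), pair(pair(e, e), e), pair(pair(e, e), pair(e, e)).
So |H| = 5.
Each predicate of arity r yields |H|^r ground atoms (one per choice of an r-tuple from H):
  P: 5^2 = 25;  Q: 5^3 = 125
Total ground atoms: 25 + 125 = 150.

150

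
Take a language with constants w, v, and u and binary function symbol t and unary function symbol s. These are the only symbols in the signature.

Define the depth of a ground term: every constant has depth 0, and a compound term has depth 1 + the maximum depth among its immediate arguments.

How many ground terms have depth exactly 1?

If N_k denotes the number of depth-≤k ground terms, the 3 constants give N_0 = 3, and each function symbol of arity r contributes N_{k-1}^r new terms at level k: N_k = 3 + N_{k-1}^2 + N_{k-1}.
N_0 = 3
N_1 = 3 + 3^2 + 3 = 15
Terms of depth exactly 1: N_1 − N_0 = 15 − 3 = 12.

12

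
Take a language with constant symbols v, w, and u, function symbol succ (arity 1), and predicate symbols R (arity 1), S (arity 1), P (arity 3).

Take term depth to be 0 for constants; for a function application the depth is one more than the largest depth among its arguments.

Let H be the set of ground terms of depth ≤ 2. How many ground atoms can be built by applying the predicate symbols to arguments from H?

747

First count ground terms of depth ≤ 2.
If N_k denotes the number of depth-≤k ground terms, the 3 constants give N_0 = 3, and each function symbol of arity r contributes N_{k-1}^r new terms at level k: N_k = 3 + N_{k-1}.
N_0 = 3
N_1 = 3 + 3 = 6
N_2 = 3 + 6 = 9
So |H| = 9.
For each predicate symbol, the number of ground atoms is |H| raised to its arity; summing:
  R: 9;  S: 9;  P: 9^3 = 729
Total ground atoms: 9 + 9 + 729 = 747.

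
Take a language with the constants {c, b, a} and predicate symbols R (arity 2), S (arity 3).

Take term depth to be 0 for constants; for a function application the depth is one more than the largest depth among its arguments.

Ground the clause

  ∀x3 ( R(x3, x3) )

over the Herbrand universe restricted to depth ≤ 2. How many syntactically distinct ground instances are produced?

Ground terms of depth ≤ 2:
  With no function symbols every ground term is a constant, so there are exactly 3 ground terms at every depth bound.
  N_0 = 3
  N_1 = 3
  N_2 = 3
So there are 3 ground terms available for substitution.
The clause has 1 distinct variable (x3), which appears in the body. In the free term algebra distinct substitutions yield syntactically distinct ground instances.
Number of ground instances = 3.

3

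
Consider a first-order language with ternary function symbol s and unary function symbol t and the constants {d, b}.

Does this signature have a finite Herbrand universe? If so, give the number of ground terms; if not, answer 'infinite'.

The signature has at least one function symbol (s, arity 3) and at least one constant (d).
Iterating s gives infinitely many distinct ground terms: d, s(d, d, d), s(s(d, d, d), s(d, d, d), s(d, d, d)), ...
So the Herbrand universe is infinite.

infinite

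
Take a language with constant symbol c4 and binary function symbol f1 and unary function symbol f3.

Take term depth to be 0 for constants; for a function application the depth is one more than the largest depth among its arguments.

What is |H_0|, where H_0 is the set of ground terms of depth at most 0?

1

Let N_k = |{terms of depth ≤ k}|. Then N_0 = 1 and N_k = 1 + N_{k-1}^2 + N_{k-1} for k ≥ 1 (one summand per function symbol, arity giving the exponent).
N_0 = 1
Explicitly: c4.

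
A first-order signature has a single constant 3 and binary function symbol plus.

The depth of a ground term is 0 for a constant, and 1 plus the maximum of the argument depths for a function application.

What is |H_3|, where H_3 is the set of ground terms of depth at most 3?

If N_k denotes the number of depth-≤k ground terms, the 1 constant gives N_0 = 1, and each function symbol of arity r contributes N_{k-1}^r new terms at level k: N_k = 1 + N_{k-1}^2.
N_0 = 1
N_1 = 1 + 1^2 = 2
N_2 = 1 + 2^2 = 5
N_3 = 1 + 5^2 = 26

26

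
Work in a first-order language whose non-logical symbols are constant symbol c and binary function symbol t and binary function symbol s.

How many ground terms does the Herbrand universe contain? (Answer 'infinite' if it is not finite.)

infinite

The signature has at least one function symbol (t, arity 2) and at least one constant (c).
Iterating t gives infinitely many distinct ground terms: c, t(c, c), t(t(c, c), t(c, c)), ...
So the Herbrand universe is infinite.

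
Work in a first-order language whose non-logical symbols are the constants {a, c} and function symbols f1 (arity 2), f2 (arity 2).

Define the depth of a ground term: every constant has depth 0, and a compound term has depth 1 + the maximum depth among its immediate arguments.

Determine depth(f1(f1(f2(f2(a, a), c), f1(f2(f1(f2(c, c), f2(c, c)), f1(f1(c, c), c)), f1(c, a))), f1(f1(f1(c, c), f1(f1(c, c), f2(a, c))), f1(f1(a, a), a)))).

depth(f2(a, a)) = 1 + max(0, 0) = 1
depth(f2(f2(a, a), c)) = 1 + max(1, 0) = 2
depth(f2(c, c)) = 1 + max(0, 0) = 1
depth(f1(f2(c, c), f2(c, c))) = 1 + max(1, 1) = 2
depth(f1(c, c)) = 1 + max(0, 0) = 1
depth(f1(f1(c, c), c)) = 1 + max(1, 0) = 2
depth(f2(f1(f2(c, c), f2(c, c)), f1(f1(c, c), c))) = 1 + max(2, 2) = 3
depth(f1(c, a)) = 1 + max(0, 0) = 1
depth(f1(f2(f1(f2(c, c), f2(c, c)), f1(f1(c, c), c)), f1(c, a))) = 1 + max(3, 1) = 4
depth(f1(f2(f2(a, a), c), f1(f2(f1(f2(c, c), f2(c, c)), f1(f1(c, c), c)), f1(c, a)))) = 1 + max(2, 4) = 5
depth(f2(a, c)) = 1 + max(0, 0) = 1
depth(f1(f1(c, c), f2(a, c))) = 1 + max(1, 1) = 2
depth(f1(f1(c, c), f1(f1(c, c), f2(a, c)))) = 1 + max(1, 2) = 3
depth(f1(a, a)) = 1 + max(0, 0) = 1
depth(f1(f1(a, a), a)) = 1 + max(1, 0) = 2
depth(f1(f1(f1(c, c), f1(f1(c, c), f2(a, c))), f1(f1(a, a), a))) = 1 + max(3, 2) = 4
depth(f1(f1(f2(f2(a, a), c), f1(f2(f1(f2(c, c), f2(c, c)), f1(f1(c, c), c)), f1(c, a))), f1(f1(f1(c, c), f1(f1(c, c), f2(a, c))), f1(f1(a, a), a)))) = 1 + max(5, 4) = 6

6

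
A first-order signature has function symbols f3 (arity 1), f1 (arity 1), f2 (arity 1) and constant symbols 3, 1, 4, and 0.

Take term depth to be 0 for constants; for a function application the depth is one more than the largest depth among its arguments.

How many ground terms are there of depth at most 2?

52

Count level by level. With function symbols f3/1, f1/1, f2/1, the terms of depth ≤ k are the 4 constants together with each function applied to depth-≤(k−1) tuples, so N_k = 4 + N_{k-1} + N_{k-1} + N_{k-1}.
N_0 = 4
N_1 = 4 + 4 + 4 + 4 = 16
N_2 = 4 + 16 + 16 + 16 = 52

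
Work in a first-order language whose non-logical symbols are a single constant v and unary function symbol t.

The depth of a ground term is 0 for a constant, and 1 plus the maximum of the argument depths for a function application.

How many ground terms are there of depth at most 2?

Write N_k for the number of ground terms of depth ≤ k. A term of depth ≤ k is either a constant or a function symbol applied to arguments of depth ≤ k−1, so N_k = 1 + N_{k-1}.
N_0 = 1
N_1 = 1 + 1 = 2
N_2 = 1 + 2 = 3

3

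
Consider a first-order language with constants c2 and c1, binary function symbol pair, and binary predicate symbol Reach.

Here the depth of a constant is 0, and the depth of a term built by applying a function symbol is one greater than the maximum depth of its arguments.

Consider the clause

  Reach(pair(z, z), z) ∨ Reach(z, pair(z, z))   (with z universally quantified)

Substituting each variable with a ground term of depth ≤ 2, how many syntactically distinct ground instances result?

38

Ground terms of depth ≤ 2:
  If N_k denotes the number of depth-≤k ground terms, the 2 constants give N_0 = 2, and each function symbol of arity r contributes N_{k-1}^r new terms at level k: N_k = 2 + N_{k-1}^2.
  N_0 = 2
  N_1 = 2 + 2^2 = 6
  N_2 = 2 + 6^2 = 38
So there are 38 ground terms available for substitution.
The clause has 1 distinct variable (z), which appears in the body. In the free term algebra distinct substitutions yield syntactically distinct ground instances.
Number of ground instances = 38.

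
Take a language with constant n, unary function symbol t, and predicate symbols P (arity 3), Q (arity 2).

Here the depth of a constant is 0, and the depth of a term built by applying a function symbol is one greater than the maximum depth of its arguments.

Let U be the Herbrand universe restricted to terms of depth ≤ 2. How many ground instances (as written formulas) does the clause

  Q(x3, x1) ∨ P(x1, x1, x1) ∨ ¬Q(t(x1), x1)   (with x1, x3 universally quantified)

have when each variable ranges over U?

Ground terms of depth ≤ 2:
  Count level by level. With function symbols t/1, the terms of depth ≤ k are the 1 constant together with each function applied to depth-≤(k−1) tuples, so N_k = 1 + N_{k-1}.
  N_0 = 1
  N_1 = 1 + 1 = 2
  N_2 = 1 + 2 = 3
  Explicitly: n, t(n), t(t(n)).
So there are 3 ground terms available for substitution.
The body mentions every one of the 2 quantified variables; since ground terms form a free algebra, no two substitutions collapse to the same formula.
Number of ground instances = 3^2 = 9.

9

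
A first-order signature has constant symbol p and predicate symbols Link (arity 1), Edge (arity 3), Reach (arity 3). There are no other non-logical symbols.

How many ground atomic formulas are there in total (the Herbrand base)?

With no function symbols, the Herbrand universe is just the 1 constant.
Ground atoms per predicate: Link: 1, Edge: 1^3 = 1, Reach: 1^3 = 1.
Herbrand base size = 1 + 1 + 1 = 3.

3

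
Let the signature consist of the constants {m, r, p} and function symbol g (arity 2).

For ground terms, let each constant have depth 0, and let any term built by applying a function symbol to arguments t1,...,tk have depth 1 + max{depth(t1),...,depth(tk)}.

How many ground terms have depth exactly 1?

9

Count level by level. With function symbols g/2, the terms of depth ≤ k are the 3 constants together with each function applied to depth-≤(k−1) tuples, so N_k = 3 + N_{k-1}^2.
N_0 = 3
N_1 = 3 + 3^2 = 12
Terms of depth exactly 1: N_1 − N_0 = 12 − 3 = 9.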